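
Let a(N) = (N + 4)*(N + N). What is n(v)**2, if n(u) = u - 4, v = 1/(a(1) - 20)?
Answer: 1681/100 ≈ 16.810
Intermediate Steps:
a(N) = 2*N*(4 + N) (a(N) = (4 + N)*(2*N) = 2*N*(4 + N))
v = -1/10 (v = 1/(2*1*(4 + 1) - 20) = 1/(2*1*5 - 20) = 1/(10 - 20) = 1/(-10) = -1/10 ≈ -0.10000)
n(u) = -4 + u
n(v)**2 = (-4 - 1/10)**2 = (-41/10)**2 = 1681/100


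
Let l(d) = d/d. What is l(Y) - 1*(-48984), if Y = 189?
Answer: 48985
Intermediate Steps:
l(d) = 1
l(Y) - 1*(-48984) = 1 - 1*(-48984) = 1 + 48984 = 48985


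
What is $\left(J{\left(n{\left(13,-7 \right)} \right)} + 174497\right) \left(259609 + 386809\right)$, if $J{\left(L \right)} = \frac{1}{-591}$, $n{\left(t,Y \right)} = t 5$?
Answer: $\frac{66663618385468}{591} \approx 1.128 \cdot 10^{11}$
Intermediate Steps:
$n{\left(t,Y \right)} = 5 t$
$J{\left(L \right)} = - \frac{1}{591}$
$\left(J{\left(n{\left(13,-7 \right)} \right)} + 174497\right) \left(259609 + 386809\right) = \left(- \frac{1}{591} + 174497\right) \left(259609 + 386809\right) = \frac{103127726}{591} \cdot 646418 = \frac{66663618385468}{591}$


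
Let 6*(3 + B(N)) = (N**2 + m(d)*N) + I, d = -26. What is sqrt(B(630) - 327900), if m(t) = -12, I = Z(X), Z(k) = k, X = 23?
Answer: I*sqrt(9468330)/6 ≈ 512.84*I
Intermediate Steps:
I = 23
B(N) = 5/6 - 2*N + N**2/6 (B(N) = -3 + ((N**2 - 12*N) + 23)/6 = -3 + (23 + N**2 - 12*N)/6 = -3 + (23/6 - 2*N + N**2/6) = 5/6 - 2*N + N**2/6)
sqrt(B(630) - 327900) = sqrt((5/6 - 2*630 + (1/6)*630**2) - 327900) = sqrt((5/6 - 1260 + (1/6)*396900) - 327900) = sqrt((5/6 - 1260 + 66150) - 327900) = sqrt(389345/6 - 327900) = sqrt(-1578055/6) = I*sqrt(9468330)/6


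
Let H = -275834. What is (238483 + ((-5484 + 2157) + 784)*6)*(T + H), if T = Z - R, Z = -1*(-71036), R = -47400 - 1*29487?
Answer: -28552932975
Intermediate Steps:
R = -76887 (R = -47400 - 29487 = -76887)
Z = 71036
T = 147923 (T = 71036 - 1*(-76887) = 71036 + 76887 = 147923)
(238483 + ((-5484 + 2157) + 784)*6)*(T + H) = (238483 + ((-5484 + 2157) + 784)*6)*(147923 - 275834) = (238483 + (-3327 + 784)*6)*(-127911) = (238483 - 2543*6)*(-127911) = (238483 - 15258)*(-127911) = 223225*(-127911) = -28552932975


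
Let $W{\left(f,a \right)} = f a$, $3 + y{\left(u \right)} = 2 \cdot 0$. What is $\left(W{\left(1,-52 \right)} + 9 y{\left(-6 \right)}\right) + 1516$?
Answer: $1437$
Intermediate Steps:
$y{\left(u \right)} = -3$ ($y{\left(u \right)} = -3 + 2 \cdot 0 = -3 + 0 = -3$)
$W{\left(f,a \right)} = a f$
$\left(W{\left(1,-52 \right)} + 9 y{\left(-6 \right)}\right) + 1516 = \left(\left(-52\right) 1 + 9 \left(-3\right)\right) + 1516 = \left(-52 - 27\right) + 1516 = -79 + 1516 = 1437$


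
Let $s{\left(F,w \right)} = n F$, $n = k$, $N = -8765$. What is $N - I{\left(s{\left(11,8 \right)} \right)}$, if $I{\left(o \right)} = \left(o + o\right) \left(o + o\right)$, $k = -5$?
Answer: $-20865$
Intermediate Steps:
$n = -5$
$s{\left(F,w \right)} = - 5 F$
$I{\left(o \right)} = 4 o^{2}$ ($I{\left(o \right)} = 2 o 2 o = 4 o^{2}$)
$N - I{\left(s{\left(11,8 \right)} \right)} = -8765 - 4 \left(\left(-5\right) 11\right)^{2} = -8765 - 4 \left(-55\right)^{2} = -8765 - 4 \cdot 3025 = -8765 - 12100 = -20865$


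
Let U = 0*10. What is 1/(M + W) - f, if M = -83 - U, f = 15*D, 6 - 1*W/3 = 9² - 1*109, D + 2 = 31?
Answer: -8264/19 ≈ -434.95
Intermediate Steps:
D = 29 (D = -2 + 31 = 29)
U = 0
W = 102 (W = 18 - 3*(9² - 1*109) = 18 - 3*(81 - 109) = 18 - 3*(-28) = 18 + 84 = 102)
f = 435 (f = 15*29 = 435)
M = -83 (M = -83 - 1*0 = -83 + 0 = -83)
1/(M + W) - f = 1/(-83 + 102) - 1*435 = 1/19 - 435 = -8264/19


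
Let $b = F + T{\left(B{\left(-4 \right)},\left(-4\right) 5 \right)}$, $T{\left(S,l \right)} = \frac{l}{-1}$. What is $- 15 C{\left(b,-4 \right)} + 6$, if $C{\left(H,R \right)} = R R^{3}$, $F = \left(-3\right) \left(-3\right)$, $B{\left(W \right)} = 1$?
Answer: $-3834$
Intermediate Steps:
$T{\left(S,l \right)} = - l$ ($T{\left(S,l \right)} = l \left(-1\right) = - l$)
$F = 9$
$b = 29$ ($b = 9 - \left(-4\right) 5 = 9 - -20 = 9 + 20 = 29$)
$C{\left(H,R \right)} = R^{4}$
$- 15 C{\left(b,-4 \right)} + 6 = - 15 \left(-4\right)^{4} + 6 = \left(-15\right) 256 + 6 = -3840 + 6 = -3834$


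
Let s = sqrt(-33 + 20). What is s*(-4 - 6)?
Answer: -10*I*sqrt(13) ≈ -36.056*I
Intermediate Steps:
s = I*sqrt(13) (s = sqrt(-13) = I*sqrt(13) ≈ 3.6056*I)
s*(-4 - 6) = (I*sqrt(13))*(-4 - 6) = (I*sqrt(13))*(-10) = -10*I*sqrt(13)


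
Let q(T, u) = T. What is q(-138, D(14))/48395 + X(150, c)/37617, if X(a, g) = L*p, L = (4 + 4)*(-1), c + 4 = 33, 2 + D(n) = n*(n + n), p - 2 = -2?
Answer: -138/48395 ≈ -0.0028515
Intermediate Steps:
p = 0 (p = 2 - 2 = 0)
D(n) = -2 + 2*n**2 (D(n) = -2 + n*(n + n) = -2 + n*(2*n) = -2 + 2*n**2)
c = 29 (c = -4 + 33 = 29)
L = -8 (L = 8*(-1) = -8)
X(a, g) = 0 (X(a, g) = -8*0 = 0)
q(-138, D(14))/48395 + X(150, c)/37617 = -138/48395 + 0/37617 = -138*1/48395 + 0*(1/37617) = -138/48395 + 0 = -138/48395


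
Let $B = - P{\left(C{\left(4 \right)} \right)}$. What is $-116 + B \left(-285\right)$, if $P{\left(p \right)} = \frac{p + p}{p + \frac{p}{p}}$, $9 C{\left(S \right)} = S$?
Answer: $\frac{772}{13} \approx 59.385$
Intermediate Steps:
$C{\left(S \right)} = \frac{S}{9}$
$P{\left(p \right)} = \frac{2 p}{1 + p}$ ($P{\left(p \right)} = \frac{2 p}{p + 1} = \frac{2 p}{1 + p}$)
$B = - \frac{8}{13}$ ($B = - \frac{2 \cdot \frac{1}{9} \cdot 4}{1 + \frac{1}{9} \cdot 4} = - \frac{2 \cdot 4}{9 \left(1 + \frac{4}{9}\right)} = - \frac{2 \cdot 4}{9 \cdot \frac{13}{9}} = - \frac{2 \cdot 4 \cdot 9}{9 \cdot 13} = \left(-1\right) \frac{8}{13} = - \frac{8}{13} \approx -0.61539$)
$-116 + B \left(-285\right) = -116 - - \frac{2280}{13} = -116 + \frac{2280}{13} = \frac{772}{13}$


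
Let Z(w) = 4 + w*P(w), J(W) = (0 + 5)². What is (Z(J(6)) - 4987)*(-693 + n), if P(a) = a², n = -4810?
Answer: -58562926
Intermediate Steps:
J(W) = 25 (J(W) = 5² = 25)
Z(w) = 4 + w³ (Z(w) = 4 + w*w² = 4 + w³)
(Z(J(6)) - 4987)*(-693 + n) = ((4 + 25³) - 4987)*(-693 - 4810) = ((4 + 15625) - 4987)*(-5503) = (15629 - 4987)*(-5503) = 10642*(-5503) = -58562926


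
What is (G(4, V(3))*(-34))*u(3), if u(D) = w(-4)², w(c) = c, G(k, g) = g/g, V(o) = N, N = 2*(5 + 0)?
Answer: -544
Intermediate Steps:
N = 10 (N = 2*5 = 10)
V(o) = 10
G(k, g) = 1
u(D) = 16 (u(D) = (-4)² = 16)
(G(4, V(3))*(-34))*u(3) = (1*(-34))*16 = -34*16 = -544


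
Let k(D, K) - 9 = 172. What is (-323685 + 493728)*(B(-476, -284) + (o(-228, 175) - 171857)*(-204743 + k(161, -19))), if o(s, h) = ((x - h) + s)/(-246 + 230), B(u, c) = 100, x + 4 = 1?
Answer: 23908196099817399/4 ≈ 5.9770e+15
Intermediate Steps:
x = -3 (x = -4 + 1 = -3)
k(D, K) = 181 (k(D, K) = 9 + 172 = 181)
o(s, h) = 3/16 - s/16 + h/16 (o(s, h) = ((-3 - h) + s)/(-246 + 230) = (-3 + s - h)/(-16) = (-3 + s - h)*(-1/16) = 3/16 - s/16 + h/16)
(-323685 + 493728)*(B(-476, -284) + (o(-228, 175) - 171857)*(-204743 + k(161, -19))) = (-323685 + 493728)*(100 + ((3/16 - 1/16*(-228) + (1/16)*175) - 171857)*(-204743 + 181)) = 170043*(100 + ((3/16 + 57/4 + 175/16) - 171857)*(-204562)) = 170043*(100 + (203/8 - 171857)*(-204562)) = 170043*(100 - 1374653/8*(-204562)) = 170043*(100 + 140600883493/4) = 170043*(140600883893/4) = 23908196099817399/4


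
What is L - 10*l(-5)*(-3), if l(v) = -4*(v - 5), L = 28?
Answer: 1228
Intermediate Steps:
l(v) = 20 - 4*v (l(v) = -4*(-5 + v) = 20 - 4*v)
L - 10*l(-5)*(-3) = 28 - 10*(20 - 4*(-5))*(-3) = 28 - 10*(20 + 20)*(-3) = 28 - 10*40*(-3) = 28 - 400*(-3) = 28 + 1200 = 1228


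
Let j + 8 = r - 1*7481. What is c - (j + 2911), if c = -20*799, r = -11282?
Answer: -120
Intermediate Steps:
c = -15980
j = -18771 (j = -8 + (-11282 - 1*7481) = -8 + (-11282 - 7481) = -8 - 18763 = -18771)
c - (j + 2911) = -15980 - (-18771 + 2911) = -15980 - 1*(-15860) = -15980 + 15860 = -120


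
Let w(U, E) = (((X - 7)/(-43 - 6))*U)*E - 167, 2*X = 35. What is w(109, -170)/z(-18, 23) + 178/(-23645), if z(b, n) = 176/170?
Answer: 26756745401/7282660 ≈ 3674.0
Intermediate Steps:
X = 35/2 (X = (½)*35 = 35/2 ≈ 17.500)
z(b, n) = 88/85 (z(b, n) = 176*(1/170) = 88/85)
w(U, E) = -167 - 3*E*U/14 (w(U, E) = (((35/2 - 7)/(-43 - 6))*U)*E - 167 = (((21/2)/(-49))*U)*E - 167 = (((21/2)*(-1/49))*U)*E - 167 = (-3*U/14)*E - 167 = -3*E*U/14 - 167 = -167 - 3*E*U/14)
w(109, -170)/z(-18, 23) + 178/(-23645) = (-167 - 3/14*(-170)*109)/(88/85) + 178/(-23645) = (-167 + 27795/7)*(85/88) + 178*(-1/23645) = (26626/7)*(85/88) - 178/23645 = 1131605/308 - 178/23645 = 26756745401/7282660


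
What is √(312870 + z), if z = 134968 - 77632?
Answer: 3*√41134 ≈ 608.45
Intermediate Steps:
z = 57336
√(312870 + z) = √(312870 + 57336) = √370206 = 3*√41134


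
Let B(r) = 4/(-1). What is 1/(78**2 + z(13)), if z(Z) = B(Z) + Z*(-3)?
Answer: 1/6041 ≈ 0.00016554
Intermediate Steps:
B(r) = -4 (B(r) = 4*(-1) = -4)
z(Z) = -4 - 3*Z (z(Z) = -4 + Z*(-3) = -4 - 3*Z)
1/(78**2 + z(13)) = 1/(78**2 + (-4 - 3*13)) = 1/(6084 + (-4 - 39)) = 1/(6084 - 43) = 1/6041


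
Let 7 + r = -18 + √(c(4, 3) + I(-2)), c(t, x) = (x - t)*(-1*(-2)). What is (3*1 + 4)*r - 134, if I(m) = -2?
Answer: -309 + 14*I ≈ -309.0 + 14.0*I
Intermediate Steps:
c(t, x) = -2*t + 2*x (c(t, x) = (x - t)*2 = -2*t + 2*x)
r = -25 + 2*I (r = -7 + (-18 + √((-2*4 + 2*3) - 2)) = -7 + (-18 + √((-8 + 6) - 2)) = -7 + (-18 + √(-2 - 2)) = -7 + (-18 + √(-4)) = -7 + (-18 + 2*I) = -25 + 2*I ≈ -25.0 + 2.0*I)
(3*1 + 4)*r - 134 = (3*1 + 4)*(-25 + 2*I) - 134 = (3 + 4)*(-25 + 2*I) - 134 = 7*(-25 + 2*I) - 134 = (-175 + 14*I) - 134 = -309 + 14*I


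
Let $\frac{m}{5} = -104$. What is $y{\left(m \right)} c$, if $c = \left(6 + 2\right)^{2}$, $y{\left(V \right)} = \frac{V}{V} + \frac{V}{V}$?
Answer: $128$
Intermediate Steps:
$m = -520$ ($m = 5 \left(-104\right) = -520$)
$y{\left(V \right)} = 2$ ($y{\left(V \right)} = 1 + 1 = 2$)
$c = 64$ ($c = 8^{2} = 64$)
$y{\left(m \right)} c = 2 \cdot 64 = 128$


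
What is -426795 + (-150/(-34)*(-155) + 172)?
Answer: -7264216/17 ≈ -4.2731e+5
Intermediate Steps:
-426795 + (-150/(-34)*(-155) + 172) = -426795 + (-150*(-1/34)*(-155) + 172) = -426795 + ((75/17)*(-155) + 172) = -426795 + (-11625/17 + 172) = -426795 - 8701/17 = -7264216/17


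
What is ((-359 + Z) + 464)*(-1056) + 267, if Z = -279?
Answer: 184011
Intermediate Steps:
((-359 + Z) + 464)*(-1056) + 267 = ((-359 - 279) + 464)*(-1056) + 267 = (-638 + 464)*(-1056) + 267 = -174*(-1056) + 267 = 183744 + 267 = 184011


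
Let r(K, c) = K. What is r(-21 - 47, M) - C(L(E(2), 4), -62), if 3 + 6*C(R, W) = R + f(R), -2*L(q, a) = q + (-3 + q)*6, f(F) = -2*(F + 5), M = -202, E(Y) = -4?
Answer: -62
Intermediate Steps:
f(F) = -10 - 2*F (f(F) = -2*(5 + F) = -10 - 2*F)
L(q, a) = 9 - 7*q/2 (L(q, a) = -(q + (-3 + q)*6)/2 = -(q + (-18 + 6*q))/2 = -(-18 + 7*q)/2 = 9 - 7*q/2)
C(R, W) = -13/6 - R/6 (C(R, W) = -½ + (R + (-10 - 2*R))/6 = -½ + (-10 - R)/6 = -½ + (-5/3 - R/6) = -13/6 - R/6)
r(-21 - 47, M) - C(L(E(2), 4), -62) = (-21 - 47) - (-13/6 - (9 - 7/2*(-4))/6) = -68 - (-13/6 - (9 + 14)/6) = -68 - (-13/6 - ⅙*23) = -68 - (-13/6 - 23/6) = -68 - 1*(-6) = -68 + 6 = -62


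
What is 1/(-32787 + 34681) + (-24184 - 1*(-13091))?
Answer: -21010141/1894 ≈ -11093.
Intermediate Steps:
1/(-32787 + 34681) + (-24184 - 1*(-13091)) = 1/1894 + (-24184 + 13091) = 1/1894 - 11093 = -21010141/1894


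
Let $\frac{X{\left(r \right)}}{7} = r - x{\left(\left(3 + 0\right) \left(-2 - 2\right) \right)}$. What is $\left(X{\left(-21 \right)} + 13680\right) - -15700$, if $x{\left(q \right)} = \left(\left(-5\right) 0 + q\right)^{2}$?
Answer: $28225$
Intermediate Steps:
$x{\left(q \right)} = q^{2}$ ($x{\left(q \right)} = \left(0 + q\right)^{2} = q^{2}$)
$X{\left(r \right)} = -1008 + 7 r$ ($X{\left(r \right)} = 7 \left(r - \left(\left(3 + 0\right) \left(-2 - 2\right)\right)^{2}\right) = 7 \left(r - \left(3 \left(-4\right)\right)^{2}\right) = 7 \left(r - \left(-12\right)^{2}\right) = 7 \left(r - 144\right) = 7 \left(-144 + r\right) = -1008 + 7 r$)
$\left(X{\left(-21 \right)} + 13680\right) - -15700 = \left(\left(-1008 + 7 \left(-21\right)\right) + 13680\right) - -15700 = \left(\left(-1008 - 147\right) + 13680\right) + 15700 = \left(-1155 + 13680\right) + 15700 = 12525 + 15700 = 28225$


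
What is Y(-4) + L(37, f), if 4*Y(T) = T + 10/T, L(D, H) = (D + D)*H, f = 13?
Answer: 7683/8 ≈ 960.38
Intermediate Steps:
L(D, H) = 2*D*H (L(D, H) = (2*D)*H = 2*D*H)
Y(T) = T/4 + 5/(2*T) (Y(T) = (T + 10/T)/4 = T/4 + 5/(2*T))
Y(-4) + L(37, f) = (1/4)*(10 + (-4)**2)/(-4) + 2*37*13 = (1/4)*(-1/4)*(10 + 16) + 962 = (1/4)*(-1/4)*26 + 962 = -13/8 + 962 = 7683/8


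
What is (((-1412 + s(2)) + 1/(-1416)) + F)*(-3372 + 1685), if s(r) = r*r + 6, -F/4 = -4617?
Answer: -40767122585/1416 ≈ -2.8790e+7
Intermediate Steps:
F = 18468 (F = -4*(-4617) = 18468)
s(r) = 6 + r**2 (s(r) = r**2 + 6 = 6 + r**2)
(((-1412 + s(2)) + 1/(-1416)) + F)*(-3372 + 1685) = (((-1412 + (6 + 2**2)) + 1/(-1416)) + 18468)*(-3372 + 1685) = (((-1412 + (6 + 4)) - 1/1416) + 18468)*(-1687) = (((-1412 + 10) - 1/1416) + 18468)*(-1687) = ((-1402 - 1/1416) + 18468)*(-1687) = (-1985233/1416 + 18468)*(-1687) = (24165455/1416)*(-1687) = -40767122585/1416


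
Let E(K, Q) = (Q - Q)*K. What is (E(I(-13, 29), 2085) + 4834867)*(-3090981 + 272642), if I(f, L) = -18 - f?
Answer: -13626294225913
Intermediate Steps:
E(K, Q) = 0 (E(K, Q) = 0*K = 0)
(E(I(-13, 29), 2085) + 4834867)*(-3090981 + 272642) = (0 + 4834867)*(-3090981 + 272642) = 4834867*(-2818339) = -13626294225913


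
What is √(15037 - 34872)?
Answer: I*√19835 ≈ 140.84*I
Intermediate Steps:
√(15037 - 34872) = √(-19835) = I*√19835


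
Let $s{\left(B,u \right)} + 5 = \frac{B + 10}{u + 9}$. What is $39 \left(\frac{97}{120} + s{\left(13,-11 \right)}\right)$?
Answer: $- \frac{24479}{40} \approx -611.97$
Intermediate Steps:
$s{\left(B,u \right)} = -5 + \frac{10 + B}{9 + u}$ ($s{\left(B,u \right)} = -5 + \frac{B + 10}{u + 9} = -5 + \frac{10 + B}{9 + u}$)
$39 \left(\frac{97}{120} + s{\left(13,-11 \right)}\right) = 39 \left(\frac{97}{120} + \frac{-35 + 13 - -55}{9 - 11}\right) = 39 \left(97 \cdot \frac{1}{120} + \frac{-35 + 13 + 55}{-2}\right) = 39 \left(\frac{97}{120} - \frac{33}{2}\right) = 39 \left(- \frac{1883}{120}\right) = - \frac{24479}{40}$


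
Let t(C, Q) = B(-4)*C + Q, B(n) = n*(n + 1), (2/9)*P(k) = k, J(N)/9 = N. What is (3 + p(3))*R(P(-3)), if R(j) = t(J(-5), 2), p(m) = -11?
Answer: 4304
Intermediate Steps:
J(N) = 9*N
P(k) = 9*k/2
B(n) = n*(1 + n)
t(C, Q) = Q + 12*C (t(C, Q) = (-4*(1 - 4))*C + Q = (-4*(-3))*C + Q = 12*C + Q = Q + 12*C)
R(j) = -538 (R(j) = 2 + 12*(9*(-5)) = 2 + 12*(-45) = 2 - 540 = -538)
(3 + p(3))*R(P(-3)) = (3 - 11)*(-538) = -8*(-538) = 4304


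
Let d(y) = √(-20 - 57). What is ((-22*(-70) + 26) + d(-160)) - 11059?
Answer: -9493 + I*√77 ≈ -9493.0 + 8.775*I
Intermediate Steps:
d(y) = I*√77 (d(y) = √(-77) = I*√77)
((-22*(-70) + 26) + d(-160)) - 11059 = ((-22*(-70) + 26) + I*√77) - 11059 = ((1540 + 26) + I*√77) - 11059 = (1566 + I*√77) - 11059 = -9493 + I*√77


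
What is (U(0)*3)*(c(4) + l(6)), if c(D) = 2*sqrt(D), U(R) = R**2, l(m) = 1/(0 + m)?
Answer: 0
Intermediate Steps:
l(m) = 1/m
(U(0)*3)*(c(4) + l(6)) = (0**2*3)*(2*sqrt(4) + 1/6) = (0*3)*(2*2 + 1/6) = 0*(4 + 1/6) = 0*(25/6) = 0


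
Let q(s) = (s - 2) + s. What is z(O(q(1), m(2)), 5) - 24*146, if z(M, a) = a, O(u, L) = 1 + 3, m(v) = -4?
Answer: -3499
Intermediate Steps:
q(s) = -2 + 2*s (q(s) = (-2 + s) + s = -2 + 2*s)
O(u, L) = 4
z(O(q(1), m(2)), 5) - 24*146 = 5 - 24*146 = 5 - 3504 = -3499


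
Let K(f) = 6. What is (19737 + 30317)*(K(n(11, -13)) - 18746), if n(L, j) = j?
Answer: -938011960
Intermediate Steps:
(19737 + 30317)*(K(n(11, -13)) - 18746) = (19737 + 30317)*(6 - 18746) = 50054*(-18740) = -938011960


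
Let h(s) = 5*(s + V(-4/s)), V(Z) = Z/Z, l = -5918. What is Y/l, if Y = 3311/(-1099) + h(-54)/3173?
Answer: 771217/1474058399 ≈ 0.00052319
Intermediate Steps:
V(Z) = 1
h(s) = 5 + 5*s (h(s) = 5*(s + 1) = 5*(1 + s) = 5 + 5*s)
Y = -1542434/498161 (Y = 3311/(-1099) + (5 + 5*(-54))/3173 = 3311*(-1/1099) + (5 - 270)*(1/3173) = -473/157 - 265*1/3173 = -473/157 - 265/3173 = -1542434/498161 ≈ -3.0963)
Y/l = -1542434/498161/(-5918) = -1542434/498161*(-1/5918) = 771217/1474058399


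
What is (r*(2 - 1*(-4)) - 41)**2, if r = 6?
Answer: 25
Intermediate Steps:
(r*(2 - 1*(-4)) - 41)**2 = (6*(2 - 1*(-4)) - 41)**2 = (6*(2 + 4) - 41)**2 = (6*6 - 41)**2 = (36 - 41)**2 = (-5)**2 = 25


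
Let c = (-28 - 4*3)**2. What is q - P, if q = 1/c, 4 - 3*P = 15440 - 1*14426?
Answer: 1616003/4800 ≈ 336.67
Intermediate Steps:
P = -1010/3 (P = 4/3 - (15440 - 1*14426)/3 = 4/3 - (15440 - 14426)/3 = 4/3 - 1/3*1014 = 4/3 - 338 = -1010/3 ≈ -336.67)
c = 1600 (c = (-28 - 12)**2 = (-40)**2 = 1600)
q = 1/1600 ≈ 0.00062500
q - P = 1/1600 - 1*(-1010/3) = 1/1600 + 1010/3 = 1616003/4800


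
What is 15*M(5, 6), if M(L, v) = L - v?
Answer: -15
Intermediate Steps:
15*M(5, 6) = 15*(5 - 1*6) = 15*(5 - 6) = 15*(-1) = -15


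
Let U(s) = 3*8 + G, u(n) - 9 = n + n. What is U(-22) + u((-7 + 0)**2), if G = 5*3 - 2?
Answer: 144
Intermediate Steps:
u(n) = 9 + 2*n (u(n) = 9 + (n + n) = 9 + 2*n)
G = 13 (G = 15 - 2 = 13)
U(s) = 37 (U(s) = 3*8 + 13 = 24 + 13 = 37)
U(-22) + u((-7 + 0)**2) = 37 + (9 + 2*(-7 + 0)**2) = 37 + (9 + 2*(-7)**2) = 37 + (9 + 2*49) = 37 + (9 + 98) = 37 + 107 = 144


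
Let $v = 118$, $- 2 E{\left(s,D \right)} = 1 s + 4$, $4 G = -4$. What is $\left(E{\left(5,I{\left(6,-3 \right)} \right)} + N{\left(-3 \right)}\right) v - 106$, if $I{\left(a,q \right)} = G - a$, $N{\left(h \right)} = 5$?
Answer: $-47$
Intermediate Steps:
$G = -1$ ($G = \frac{1}{4} \left(-4\right) = -1$)
$I{\left(a,q \right)} = -1 - a$
$E{\left(s,D \right)} = -2 - \frac{s}{2}$ ($E{\left(s,D \right)} = - \frac{1 s + 4}{2} = - \frac{s + 4}{2} = - \frac{4 + s}{2} = -2 - \frac{s}{2}$)
$\left(E{\left(5,I{\left(6,-3 \right)} \right)} + N{\left(-3 \right)}\right) v - 106 = \left(\left(-2 - \frac{5}{2}\right) + 5\right) 118 - 106 = \left(- \frac{9}{2} + 5\right) 118 - 106 = \frac{1}{2} \cdot 118 - 106 = 59 - 106 = -47$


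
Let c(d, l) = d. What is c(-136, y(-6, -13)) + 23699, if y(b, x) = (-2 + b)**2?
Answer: 23563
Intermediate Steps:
c(-136, y(-6, -13)) + 23699 = -136 + 23699 = 23563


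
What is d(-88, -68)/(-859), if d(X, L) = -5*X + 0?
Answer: -440/859 ≈ -0.51222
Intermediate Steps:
d(X, L) = -5*X
d(-88, -68)/(-859) = -5*(-88)/(-859) = 440*(-1/859) = -440/859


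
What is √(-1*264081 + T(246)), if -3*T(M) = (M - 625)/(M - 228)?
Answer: I*√85559970/18 ≈ 513.88*I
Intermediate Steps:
T(M) = -(-625 + M)/(3*(-228 + M)) (T(M) = -(M - 625)/(3*(M - 228)) = -(-625 + M)/(3*(-228 + M)))
√(-1*264081 + T(246)) = √(-1*264081 + (625 - 1*246)/(3*(-228 + 246))) = √(-264081 + (⅓)*(625 - 246)/18) = √(-264081 + (⅓)*(1/18)*379) = √(-264081 + 379/54) = √(-14259995/54) = I*√85559970/18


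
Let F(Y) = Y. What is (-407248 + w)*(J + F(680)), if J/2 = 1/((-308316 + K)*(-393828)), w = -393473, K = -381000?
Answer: -8211879640003599049/15081774536 ≈ -5.4449e+8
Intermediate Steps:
J = 1/135735970824 (J = 2*(1/(-308316 - 381000*(-393828))) = 2*(-1/393828/(-689316)) = 2*(-1/689316*(-1/393828)) = 2*(1/271471941648) = 1/135735970824 ≈ 7.3672e-12)
(-407248 + w)*(J + F(680)) = (-407248 - 393473)*(1/135735970824 + 680) = -800721*92300460160321/135735970824 = -8211879640003599049/15081774536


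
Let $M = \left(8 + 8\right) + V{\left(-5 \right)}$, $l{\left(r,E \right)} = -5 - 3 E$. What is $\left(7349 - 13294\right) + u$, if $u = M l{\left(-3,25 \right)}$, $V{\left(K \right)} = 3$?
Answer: $-7465$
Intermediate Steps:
$M = 19$ ($M = \left(8 + 8\right) + 3 = 16 + 3 = 19$)
$u = -1520$ ($u = 19 \left(-5 - 75\right) = 19 \left(-80\right) = -1520$)
$\left(7349 - 13294\right) + u = \left(7349 - 13294\right) - 1520 = -5945 - 1520 = -7465$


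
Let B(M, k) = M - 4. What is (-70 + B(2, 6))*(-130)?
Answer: 9360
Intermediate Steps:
B(M, k) = -4 + M
(-70 + B(2, 6))*(-130) = (-70 + (-4 + 2))*(-130) = (-70 - 2)*(-130) = -72*(-130) = 9360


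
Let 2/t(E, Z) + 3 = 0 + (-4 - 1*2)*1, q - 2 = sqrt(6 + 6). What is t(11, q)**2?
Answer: 4/81 ≈ 0.049383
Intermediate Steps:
q = 2 + 2*sqrt(3) (q = 2 + sqrt(6 + 6) = 2 + sqrt(12) = 2 + 2*sqrt(3) ≈ 5.4641)
t(E, Z) = -2/9 (t(E, Z) = 2/(-3 + (0 + (-4 - 1*2)*1)) = 2/(-3 + (0 + (-4 - 2)*1)) = 2/(-3 + (0 - 6*1)) = 2/(-3 + (0 - 6)) = 2/(-3 - 6) = 2/(-9) = 2*(-1/9) = -2/9)
t(11, q)**2 = (-2/9)**2 = 4/81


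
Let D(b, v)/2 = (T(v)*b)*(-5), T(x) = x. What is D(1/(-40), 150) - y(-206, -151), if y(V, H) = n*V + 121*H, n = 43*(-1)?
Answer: 18901/2 ≈ 9450.5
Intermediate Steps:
n = -43
D(b, v) = -10*b*v (D(b, v) = 2*((v*b)*(-5)) = 2*((b*v)*(-5)) = 2*(-5*b*v) = -10*b*v)
y(V, H) = -43*V + 121*H
D(1/(-40), 150) - y(-206, -151) = -10*150/(-40) - (-43*(-206) + 121*(-151)) = -10*(-1/40)*150 - (8858 - 18271) = 75/2 - 1*(-9413) = 75/2 + 9413 = 18901/2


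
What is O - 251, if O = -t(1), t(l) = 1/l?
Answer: -252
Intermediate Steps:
O = -1 (O = -1/1 = -1*1 = -1)
O - 251 = -1 - 251 = -252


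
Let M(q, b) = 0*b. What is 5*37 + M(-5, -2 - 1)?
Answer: 185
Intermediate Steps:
M(q, b) = 0
5*37 + M(-5, -2 - 1) = 5*37 + 0 = 185 + 0 = 185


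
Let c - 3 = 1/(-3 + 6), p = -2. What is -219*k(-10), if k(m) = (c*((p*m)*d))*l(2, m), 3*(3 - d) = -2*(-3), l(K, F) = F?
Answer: 146000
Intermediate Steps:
d = 1 (d = 3 - (-2)*(-3)/3 = 3 - ⅓*6 = 3 - 2 = 1)
c = 10/3 (c = 3 + 1/(-3 + 6) = 3 + 1/3 = 3 + ⅓ = 10/3 ≈ 3.3333)
k(m) = -20*m²/3 (k(m) = (10*(-2*m*1)/3)*m = (10*(-2*m)/3)*m = (-20*m/3)*m = -20*m²/3)
-219*k(-10) = -(-1460)*(-10)² = -(-1460)*100 = -219*(-2000/3) = 146000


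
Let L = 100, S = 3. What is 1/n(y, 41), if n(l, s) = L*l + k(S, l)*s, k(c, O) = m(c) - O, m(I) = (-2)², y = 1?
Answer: 1/223 ≈ 0.0044843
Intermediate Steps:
m(I) = 4
k(c, O) = 4 - O
n(l, s) = 100*l + s*(4 - l) (n(l, s) = 100*l + (4 - l)*s = 100*l + s*(4 - l))
1/n(y, 41) = 1/(100*1 - 1*41*(-4 + 1)) = 1/(100 - 1*41*(-3)) = 1/(100 + 123) = 1/223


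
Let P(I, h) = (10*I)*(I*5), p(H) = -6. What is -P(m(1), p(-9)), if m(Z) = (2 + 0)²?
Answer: -800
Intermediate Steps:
m(Z) = 4 (m(Z) = 2² = 4)
P(I, h) = 50*I² (P(I, h) = (10*I)*(5*I) = 50*I²)
-P(m(1), p(-9)) = -50*4² = -50*16 = -1*800 = -800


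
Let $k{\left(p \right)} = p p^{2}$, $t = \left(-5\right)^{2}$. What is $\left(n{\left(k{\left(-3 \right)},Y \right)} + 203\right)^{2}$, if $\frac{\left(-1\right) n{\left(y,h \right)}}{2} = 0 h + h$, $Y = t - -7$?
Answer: $19321$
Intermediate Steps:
$t = 25$
$k{\left(p \right)} = p^{3}$
$Y = 32$ ($Y = 25 - -7 = 25 + 7 = 32$)
$n{\left(y,h \right)} = - 2 h$ ($n{\left(y,h \right)} = - 2 \left(0 h + h\right) = - 2 \left(0 + h\right) = - 2 h$)
$\left(n{\left(k{\left(-3 \right)},Y \right)} + 203\right)^{2} = \left(\left(-2\right) 32 + 203\right)^{2} = \left(-64 + 203\right)^{2} = 139^{2} = 19321$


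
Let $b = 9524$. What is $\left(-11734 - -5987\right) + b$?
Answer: $3777$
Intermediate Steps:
$\left(-11734 - -5987\right) + b = \left(-11734 - -5987\right) + 9524 = \left(-11734 + 5987\right) + 9524 = -5747 + 9524 = 3777$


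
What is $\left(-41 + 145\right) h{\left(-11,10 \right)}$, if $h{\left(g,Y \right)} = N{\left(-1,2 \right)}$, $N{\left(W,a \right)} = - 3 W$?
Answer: $312$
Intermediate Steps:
$h{\left(g,Y \right)} = 3$ ($h{\left(g,Y \right)} = \left(-3\right) \left(-1\right) = 3$)
$\left(-41 + 145\right) h{\left(-11,10 \right)} = \left(-41 + 145\right) 3 = 104 \cdot 3 = 312$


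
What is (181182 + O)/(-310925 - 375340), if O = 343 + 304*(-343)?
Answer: -25751/228755 ≈ -0.11257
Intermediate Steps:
O = -103929 (O = 343 - 104272 = -103929)
(181182 + O)/(-310925 - 375340) = (181182 - 103929)/(-310925 - 375340) = 77253/(-686265) = 77253*(-1/686265) = -25751/228755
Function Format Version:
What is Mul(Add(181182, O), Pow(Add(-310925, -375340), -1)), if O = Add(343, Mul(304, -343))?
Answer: Rational(-25751, 228755) ≈ -0.11257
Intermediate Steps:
O = -103929 (O = Add(343, -104272) = -103929)
Mul(Add(181182, O), Pow(Add(-310925, -375340), -1)) = Mul(Add(181182, -103929), Pow(Add(-310925, -375340), -1)) = Mul(77253, Pow(-686265, -1)) = Mul(77253, Rational(-1, 686265)) = Rational(-25751, 228755)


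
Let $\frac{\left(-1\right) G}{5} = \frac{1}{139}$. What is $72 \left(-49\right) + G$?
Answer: $- \frac{490397}{139} \approx -3528.0$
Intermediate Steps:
$G = - \frac{5}{139} \approx -0.035971$
$72 \left(-49\right) + G = 72 \left(-49\right) - \frac{5}{139} = -3528 - \frac{5}{139} = - \frac{490397}{139}$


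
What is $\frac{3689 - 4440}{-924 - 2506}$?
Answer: $\frac{751}{3430} \approx 0.21895$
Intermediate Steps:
$\frac{3689 - 4440}{-924 - 2506} = - \frac{751}{-3430} = \left(-751\right) \left(- \frac{1}{3430}\right) = \frac{751}{3430}$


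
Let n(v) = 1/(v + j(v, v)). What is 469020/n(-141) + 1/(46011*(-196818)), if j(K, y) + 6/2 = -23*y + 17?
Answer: 13234736467468827359/9055792998 ≈ 1.4615e+9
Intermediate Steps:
j(K, y) = 14 - 23*y (j(K, y) = -3 + (-23*y + 17) = -3 + (17 - 23*y) = 14 - 23*y)
n(v) = 1/(14 - 22*v) (n(v) = 1/(v + (14 - 23*v)) = 1/(14 - 22*v))
469020/n(-141) + 1/(46011*(-196818)) = 469020/((-1/(-14 + 22*(-141)))) + 1/(46011*(-196818)) = 469020/((-1/(-14 - 3102))) + (1/46011)*(-1/196818) = 469020/((-1/(-3116))) - 1/9055792998 = 469020/((-1*(-1/3116))) - 1/9055792998 = 469020/(1/3116) - 1/9055792998 = 469020*3116 - 1/9055792998 = 1461466320 - 1/9055792998 = 13234736467468827359/9055792998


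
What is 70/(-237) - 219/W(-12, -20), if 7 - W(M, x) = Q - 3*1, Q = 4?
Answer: -17441/474 ≈ -36.795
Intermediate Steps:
W(M, x) = 6 (W(M, x) = 7 - (4 - 3*1) = 7 - (4 - 3) = 7 - 1*1 = 7 - 1 = 6)
70/(-237) - 219/W(-12, -20) = 70/(-237) - 219/6 = 70*(-1/237) - 219*⅙ = -70/237 - 73/2 = -17441/474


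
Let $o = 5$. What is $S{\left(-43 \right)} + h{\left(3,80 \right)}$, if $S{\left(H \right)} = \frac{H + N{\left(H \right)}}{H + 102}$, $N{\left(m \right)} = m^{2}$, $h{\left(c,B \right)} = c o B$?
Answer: $\frac{72606}{59} \approx 1230.6$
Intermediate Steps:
$h{\left(c,B \right)} = 5 B c$ ($h{\left(c,B \right)} = c 5 B = 5 c B = 5 B c$)
$S{\left(H \right)} = \frac{H + H^{2}}{102 + H}$ ($S{\left(H \right)} = \frac{H + H^{2}}{H + 102} = \frac{H + H^{2}}{102 + H}$)
$S{\left(-43 \right)} + h{\left(3,80 \right)} = - \frac{43 \left(1 - 43\right)}{102 - 43} + 5 \cdot 80 \cdot 3 = \left(-43\right) \frac{1}{59} \left(-42\right) + 1200 = \frac{1806}{59} + 1200 = \frac{72606}{59}$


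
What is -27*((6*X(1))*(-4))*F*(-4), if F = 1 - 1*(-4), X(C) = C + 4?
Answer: -64800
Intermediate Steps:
X(C) = 4 + C
F = 5 (F = 1 + 4 = 5)
-27*((6*X(1))*(-4))*F*(-4) = -27*((6*(4 + 1))*(-4))*5*(-4) = -27*((6*5)*(-4))*5*(-4) = -27*(30*(-4))*5*(-4) = -27*(-120*5)*(-4) = -(-16200)*(-4) = -27*2400 = -64800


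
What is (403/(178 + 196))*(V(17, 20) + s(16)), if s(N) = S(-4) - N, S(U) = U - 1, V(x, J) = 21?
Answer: 0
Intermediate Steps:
S(U) = -1 + U
s(N) = -5 - N (s(N) = (-1 - 4) - N = -5 - N)
(403/(178 + 196))*(V(17, 20) + s(16)) = (403/(178 + 196))*(21 + (-5 - 1*16)) = (403/374)*(21 + (-5 - 16)) = (403*(1/374))*(21 - 21) = (403/374)*0 = 0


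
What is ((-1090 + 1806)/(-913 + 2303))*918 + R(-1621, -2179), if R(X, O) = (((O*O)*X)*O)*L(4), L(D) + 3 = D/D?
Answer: -23311461692892766/695 ≈ -3.3542e+13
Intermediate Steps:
L(D) = -2 (L(D) = -3 + D/D = -3 + 1 = -2)
R(X, O) = -2*X*O³ (R(X, O) = (((O*O)*X)*O)*(-2) = ((O²*X)*O)*(-2) = ((X*O²)*O)*(-2) = (X*O³)*(-2) = -2*X*O³)
((-1090 + 1806)/(-913 + 2303))*918 + R(-1621, -2179) = ((-1090 + 1806)/(-913 + 2303))*918 - 2*(-1621)*(-2179)³ = (716/1390)*918 - 2*(-1621)*(-10345981339) = (716*(1/1390))*918 - 33541671501038 = (358/695)*918 - 33541671501038 = 328644/695 - 33541671501038 = -23311461692892766/695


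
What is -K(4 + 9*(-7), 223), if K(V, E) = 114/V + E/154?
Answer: 4399/9086 ≈ 0.48415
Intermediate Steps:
K(V, E) = 114/V + E/154 (K(V, E) = 114/V + E*(1/154) = 114/V + E/154)
-K(4 + 9*(-7), 223) = -(114/(4 + 9*(-7)) + (1/154)*223) = -(114/(4 - 63) + 223/154) = -(114/(-59) + 223/154) = -(114*(-1/59) + 223/154) = -(-114/59 + 223/154) = -1*(-4399/9086) = 4399/9086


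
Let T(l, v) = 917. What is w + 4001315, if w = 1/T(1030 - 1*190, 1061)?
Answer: 3669205856/917 ≈ 4.0013e+6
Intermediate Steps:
w = 1/917 ≈ 0.0010905
w + 4001315 = 1/917 + 4001315 = 3669205856/917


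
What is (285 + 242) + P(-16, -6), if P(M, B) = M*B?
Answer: 623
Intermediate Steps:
P(M, B) = B*M
(285 + 242) + P(-16, -6) = (285 + 242) - 6*(-16) = 527 + 96 = 623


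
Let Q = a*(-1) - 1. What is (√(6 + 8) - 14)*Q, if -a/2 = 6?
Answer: -154 + 11*√14 ≈ -112.84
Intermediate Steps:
a = -12 (a = -2*6 = -12)
Q = 11 (Q = -12*(-1) - 1 = 12 - 1 = 11)
(√(6 + 8) - 14)*Q = (√(6 + 8) - 14)*11 = (√14 - 14)*11 = (-14 + √14)*11 = -154 + 11*√14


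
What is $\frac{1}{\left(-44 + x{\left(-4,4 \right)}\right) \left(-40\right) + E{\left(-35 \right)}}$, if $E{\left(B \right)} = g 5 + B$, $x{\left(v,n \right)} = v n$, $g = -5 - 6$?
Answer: $\frac{1}{2310} \approx 0.0004329$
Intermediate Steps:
$g = -11$ ($g = -5 - 6 = -11$)
$x{\left(v,n \right)} = n v$
$E{\left(B \right)} = -55 + B$ ($E{\left(B \right)} = \left(-11\right) 5 + B = -55 + B$)
$\frac{1}{\left(-44 + x{\left(-4,4 \right)}\right) \left(-40\right) + E{\left(-35 \right)}} = \frac{1}{\left(-44 + 4 \left(-4\right)\right) \left(-40\right) - 90} = \frac{1}{\left(-44 - 16\right) \left(-40\right) - 90} = \frac{1}{\left(-60\right) \left(-40\right) - 90} = \frac{1}{2400 - 90} = \frac{1}{2310}$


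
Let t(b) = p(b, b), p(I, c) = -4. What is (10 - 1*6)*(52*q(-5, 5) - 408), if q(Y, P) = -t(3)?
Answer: -800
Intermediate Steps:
t(b) = -4
q(Y, P) = 4 (q(Y, P) = -1*(-4) = 4)
(10 - 1*6)*(52*q(-5, 5) - 408) = (10 - 1*6)*(52*4 - 408) = (10 - 6)*(208 - 408) = 4*(-200) = -800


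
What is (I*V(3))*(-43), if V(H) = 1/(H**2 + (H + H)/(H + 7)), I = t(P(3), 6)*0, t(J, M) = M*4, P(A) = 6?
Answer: 0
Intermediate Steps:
t(J, M) = 4*M
I = 0 (I = (4*6)*0 = 24*0 = 0)
V(H) = 1/(H**2 + 2*H/(7 + H)) (V(H) = 1/(H**2 + (2*H)/(7 + H)) = 1/(H**2 + 2*H/(7 + H)))
(I*V(3))*(-43) = (0*((7 + 3)/(3*(2 + 3**2 + 7*3))))*(-43) = (0*((1/3)*10/(2 + 9 + 21)))*(-43) = (0*((1/3)*10/32))*(-43) = (0*((1/3)*(1/32)*10))*(-43) = (0*(5/48))*(-43) = 0*(-43) = 0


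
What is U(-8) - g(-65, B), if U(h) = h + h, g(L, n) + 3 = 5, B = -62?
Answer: -18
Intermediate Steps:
g(L, n) = 2 (g(L, n) = -3 + 5 = 2)
U(h) = 2*h
U(-8) - g(-65, B) = 2*(-8) - 1*2 = -16 - 2 = -18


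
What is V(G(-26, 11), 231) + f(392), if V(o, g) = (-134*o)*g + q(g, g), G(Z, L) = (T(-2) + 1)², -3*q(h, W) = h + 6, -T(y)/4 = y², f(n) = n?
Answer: -6964337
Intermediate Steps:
T(y) = -4*y²
q(h, W) = -2 - h/3 (q(h, W) = -(h + 6)/3 = -(6 + h)/3 = -2 - h/3)
G(Z, L) = 225 (G(Z, L) = (-4*(-2)² + 1)² = (-4*4 + 1)² = (-16 + 1)² = (-15)² = 225)
V(o, g) = -2 - g/3 - 134*g*o (V(o, g) = (-134*o)*g + (-2 - g/3) = -134*g*o + (-2 - g/3) = -2 - g/3 - 134*g*o)
V(G(-26, 11), 231) + f(392) = (-2 - ⅓*231 - 134*231*225) + 392 = (-2 - 77 - 6964650) + 392 = -6964729 + 392 = -6964337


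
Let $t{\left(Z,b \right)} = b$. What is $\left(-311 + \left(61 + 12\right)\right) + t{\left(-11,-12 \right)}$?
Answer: $-250$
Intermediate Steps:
$\left(-311 + \left(61 + 12\right)\right) + t{\left(-11,-12 \right)} = \left(-311 + \left(61 + 12\right)\right) - 12 = \left(-311 + 73\right) - 12 = -238 - 12 = -250$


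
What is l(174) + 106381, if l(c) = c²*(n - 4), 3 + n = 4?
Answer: 15553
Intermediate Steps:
n = 1 (n = -3 + 4 = 1)
l(c) = -3*c² (l(c) = c²*(1 - 4) = c²*(-3) = -3*c²)
l(174) + 106381 = -3*174² + 106381 = -3*30276 + 106381 = -90828 + 106381 = 15553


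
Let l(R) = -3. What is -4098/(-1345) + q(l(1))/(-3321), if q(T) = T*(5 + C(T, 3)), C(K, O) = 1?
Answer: 1514852/496305 ≈ 3.0523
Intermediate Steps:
q(T) = 6*T (q(T) = T*(5 + 1) = T*6 = 6*T)
-4098/(-1345) + q(l(1))/(-3321) = -4098/(-1345) + (6*(-3))/(-3321) = -4098*(-1/1345) - 18*(-1/3321) = 4098/1345 + 2/369 = 1514852/496305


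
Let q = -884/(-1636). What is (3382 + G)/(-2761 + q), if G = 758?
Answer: -423315/282257 ≈ -1.4998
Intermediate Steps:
q = 221/409 (q = -884*(-1/1636) = 221/409 ≈ 0.54034)
(3382 + G)/(-2761 + q) = (3382 + 758)/(-2761 + 221/409) = 4140/(-1129028/409) = 4140*(-409/1129028) = -423315/282257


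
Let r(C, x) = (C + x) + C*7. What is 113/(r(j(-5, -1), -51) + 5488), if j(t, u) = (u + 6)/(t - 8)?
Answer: 1469/70641 ≈ 0.020795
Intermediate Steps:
j(t, u) = (6 + u)/(-8 + t)
r(C, x) = x + 8*C (r(C, x) = (C + x) + 7*C = x + 8*C)
113/(r(j(-5, -1), -51) + 5488) = 113/((-51 + 8*((6 - 1)/(-8 - 5))) + 5488) = 113/((-51 + 8*(5/(-13))) + 5488) = 113/((-51 + 8*(-1/13*5)) + 5488) = 113/((-51 + 8*(-5/13)) + 5488) = 113/((-51 - 40/13) + 5488) = 113/(-703/13 + 5488) = 113/(70641/13) = (13/70641)*113 = 1469/70641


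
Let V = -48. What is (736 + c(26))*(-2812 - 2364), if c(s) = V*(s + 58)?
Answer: 17060096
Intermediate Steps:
c(s) = -2784 - 48*s (c(s) = -48*(s + 58) = -48*(58 + s) = -2784 - 48*s)
(736 + c(26))*(-2812 - 2364) = (736 + (-2784 - 48*26))*(-2812 - 2364) = (736 + (-2784 - 1248))*(-5176) = (736 - 4032)*(-5176) = -3296*(-5176) = 17060096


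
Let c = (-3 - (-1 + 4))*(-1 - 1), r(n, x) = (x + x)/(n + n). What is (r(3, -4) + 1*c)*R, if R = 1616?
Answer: 51712/3 ≈ 17237.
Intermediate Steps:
r(n, x) = x/n (r(n, x) = (2*x)/((2*n)) = (2*x)*(1/(2*n)) = x/n)
c = 12 (c = (-3 - 1*3)*(-2) = (-3 - 3)*(-2) = -6*(-2) = 12)
(r(3, -4) + 1*c)*R = (-4/3 + 1*12)*1616 = (-4*1/3 + 12)*1616 = (-4/3 + 12)*1616 = (32/3)*1616 = 51712/3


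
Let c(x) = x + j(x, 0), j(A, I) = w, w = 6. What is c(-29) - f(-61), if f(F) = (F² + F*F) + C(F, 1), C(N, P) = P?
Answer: -7466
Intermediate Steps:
j(A, I) = 6
f(F) = 1 + 2*F² (f(F) = (F² + F*F) + 1 = (F² + F²) + 1 = 2*F² + 1 = 1 + 2*F²)
c(x) = 6 + x (c(x) = x + 6 = 6 + x)
c(-29) - f(-61) = (6 - 29) - (1 + 2*(-61)²) = -23 - (1 + 2*3721) = -23 - (1 + 7442) = -23 - 1*7443 = -23 - 7443 = -7466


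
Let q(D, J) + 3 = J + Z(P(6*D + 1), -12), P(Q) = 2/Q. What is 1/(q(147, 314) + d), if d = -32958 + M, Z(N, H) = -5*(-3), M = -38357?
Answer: -1/70989 ≈ -1.4087e-5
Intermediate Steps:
Z(N, H) = 15
q(D, J) = 12 + J (q(D, J) = -3 + (J + 15) = -3 + (15 + J) = 12 + J)
d = -71315 (d = -32958 - 38357 = -71315)
1/(q(147, 314) + d) = 1/((12 + 314) - 71315) = 1/(326 - 71315) = 1/(-70989) = -1/70989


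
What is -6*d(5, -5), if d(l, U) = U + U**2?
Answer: -120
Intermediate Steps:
-6*d(5, -5) = -(-30)*(1 - 5) = -(-30)*(-4) = -6*20 = -120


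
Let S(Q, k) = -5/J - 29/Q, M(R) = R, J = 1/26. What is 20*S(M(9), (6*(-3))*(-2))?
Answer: -23980/9 ≈ -2664.4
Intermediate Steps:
J = 1/26 ≈ 0.038462
S(Q, k) = -130 - 29/Q (S(Q, k) = -5/1/26 - 29/Q = -5*26 - 29/Q = -130 - 29/Q)
20*S(M(9), (6*(-3))*(-2)) = 20*(-130 - 29/9) = 20*(-1199/9) = -23980/9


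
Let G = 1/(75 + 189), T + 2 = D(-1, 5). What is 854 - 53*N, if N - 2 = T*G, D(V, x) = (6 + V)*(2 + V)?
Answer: 65771/88 ≈ 747.40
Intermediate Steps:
D(V, x) = (2 + V)*(6 + V)
T = 3 (T = -2 + (12 + (-1)² + 8*(-1)) = -2 + (12 + 1 - 8) = -2 + 5 = 3)
G = 1/264 ≈ 0.0037879
N = 177/88 (N = 2 + 3*(1/264) = 2 + 1/88 = 177/88 ≈ 2.0114)
854 - 53*N = 854 - 53*177/88 = 854 - 9381/88 = 65771/88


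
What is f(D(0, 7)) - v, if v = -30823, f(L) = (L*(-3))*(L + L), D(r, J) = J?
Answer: 30529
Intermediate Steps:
f(L) = -6*L² (f(L) = (-3*L)*(2*L) = -6*L²)
f(D(0, 7)) - v = -6*7² - 1*(-30823) = -6*49 + 30823 = -294 + 30823 = 30529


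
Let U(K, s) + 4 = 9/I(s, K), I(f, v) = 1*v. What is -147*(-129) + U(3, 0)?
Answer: 18962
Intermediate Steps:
I(f, v) = v
U(K, s) = -4 + 9/K
-147*(-129) + U(3, 0) = -147*(-129) + (-4 + 9/3) = 18963 + (-4 + 9*(⅓)) = 18963 + (-4 + 3) = 18963 - 1 = 18962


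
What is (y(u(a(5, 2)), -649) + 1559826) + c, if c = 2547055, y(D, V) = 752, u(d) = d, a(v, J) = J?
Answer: 4107633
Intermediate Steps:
(y(u(a(5, 2)), -649) + 1559826) + c = (752 + 1559826) + 2547055 = 1560578 + 2547055 = 4107633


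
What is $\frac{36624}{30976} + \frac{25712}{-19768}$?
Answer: $- \frac{566185}{4783856} \approx -0.11835$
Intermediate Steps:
$\frac{36624}{30976} + \frac{25712}{-19768} = 36624 \cdot \frac{1}{30976} + 25712 \left(- \frac{1}{19768}\right) = \frac{2289}{1936} - \frac{3214}{2471} = - \frac{566185}{4783856}$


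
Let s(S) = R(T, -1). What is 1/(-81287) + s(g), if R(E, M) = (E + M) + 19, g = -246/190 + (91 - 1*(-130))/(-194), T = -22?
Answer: -325149/81287 ≈ -4.0000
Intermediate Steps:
g = -44857/18430 (g = -246*1/190 + (91 + 130)*(-1/194) = -123/95 + 221*(-1/194) = -123/95 - 221/194 = -44857/18430 ≈ -2.4339)
R(E, M) = 19 + E + M
s(S) = -4 (s(S) = 19 - 22 - 1 = -4)
1/(-81287) + s(g) = 1/(-81287) - 4 = -1/81287 - 4 = -325149/81287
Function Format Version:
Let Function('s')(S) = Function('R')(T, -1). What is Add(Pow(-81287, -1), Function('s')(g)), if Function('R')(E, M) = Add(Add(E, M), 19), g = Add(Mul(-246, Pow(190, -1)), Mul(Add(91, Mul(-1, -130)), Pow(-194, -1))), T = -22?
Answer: Rational(-325149, 81287) ≈ -4.0000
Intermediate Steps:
g = Rational(-44857, 18430) (g = Add(Mul(-246, Rational(1, 190)), Mul(Add(91, 130), Rational(-1, 194))) = Add(Rational(-123, 95), Mul(221, Rational(-1, 194))) = Add(Rational(-123, 95), Rational(-221, 194)) = Rational(-44857, 18430) ≈ -2.4339)
Function('R')(E, M) = Add(19, E, M)
Function('s')(S) = -4 (Function('s')(S) = Add(19, -22, -1) = -4)
Add(Pow(-81287, -1), Function('s')(g)) = Add(Pow(-81287, -1), -4) = Add(Rational(-1, 81287), -4) = Rational(-325149, 81287)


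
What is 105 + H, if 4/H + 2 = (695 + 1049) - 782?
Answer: 25201/240 ≈ 105.00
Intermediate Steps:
H = 1/240 (H = 4/(-2 + ((695 + 1049) - 782)) = 4/(-2 + (1744 - 782)) = 4/(-2 + 962) = 4/960 = 4*(1/960) = 1/240 ≈ 0.0041667)
105 + H = 105 + 1/240 = 25201/240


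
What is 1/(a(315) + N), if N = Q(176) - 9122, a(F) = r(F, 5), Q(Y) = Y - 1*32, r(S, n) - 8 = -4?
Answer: -1/8974 ≈ -0.00011143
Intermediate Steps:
r(S, n) = 4 (r(S, n) = 8 - 4 = 4)
Q(Y) = -32 + Y (Q(Y) = Y - 32 = -32 + Y)
a(F) = 4
N = -8978 (N = (-32 + 176) - 9122 = 144 - 9122 = -8978)
1/(a(315) + N) = 1/(4 - 8978) = 1/(-8974) = -1/8974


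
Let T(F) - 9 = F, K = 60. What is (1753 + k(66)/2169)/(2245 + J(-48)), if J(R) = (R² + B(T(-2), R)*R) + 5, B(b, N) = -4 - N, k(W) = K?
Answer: 1267439/1765566 ≈ 0.71787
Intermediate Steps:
T(F) = 9 + F
k(W) = 60
J(R) = 5 + R² + R*(-4 - R) (J(R) = (R² + (-4 - R)*R) + 5 = (R² + R*(-4 - R)) + 5 = 5 + R² + R*(-4 - R))
(1753 + k(66)/2169)/(2245 + J(-48)) = (1753 + 60/2169)/(2245 + (5 - 4*(-48))) = (1753 + 60*(1/2169))/(2245 + (5 + 192)) = (1753 + 20/723)/(2245 + 197) = (1267439/723)/2442 = (1267439/723)*(1/2442) = 1267439/1765566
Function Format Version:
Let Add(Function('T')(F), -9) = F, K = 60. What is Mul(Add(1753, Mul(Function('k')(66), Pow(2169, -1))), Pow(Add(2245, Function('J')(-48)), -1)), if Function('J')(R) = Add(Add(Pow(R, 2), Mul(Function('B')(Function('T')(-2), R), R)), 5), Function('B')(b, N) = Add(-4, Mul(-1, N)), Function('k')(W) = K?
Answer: Rational(1267439, 1765566) ≈ 0.71787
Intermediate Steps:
Function('T')(F) = Add(9, F)
Function('k')(W) = 60
Function('J')(R) = Add(5, Pow(R, 2), Mul(R, Add(-4, Mul(-1, R)))) (Function('J')(R) = Add(Add(Pow(R, 2), Mul(Add(-4, Mul(-1, R)), R)), 5) = Add(Add(Pow(R, 2), Mul(R, Add(-4, Mul(-1, R)))), 5) = Add(5, Pow(R, 2), Mul(R, Add(-4, Mul(-1, R)))))
Mul(Add(1753, Mul(Function('k')(66), Pow(2169, -1))), Pow(Add(2245, Function('J')(-48)), -1)) = Mul(Add(1753, Mul(60, Pow(2169, -1))), Pow(Add(2245, Add(5, Mul(-4, -48))), -1)) = Mul(Add(1753, Mul(60, Rational(1, 2169))), Pow(Add(2245, Add(5, 192)), -1)) = Mul(Add(1753, Rational(20, 723)), Pow(Add(2245, 197), -1)) = Mul(Rational(1267439, 723), Pow(2442, -1)) = Mul(Rational(1267439, 723), Rational(1, 2442)) = Rational(1267439, 1765566)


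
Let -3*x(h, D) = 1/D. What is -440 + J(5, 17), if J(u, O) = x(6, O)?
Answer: -22441/51 ≈ -440.02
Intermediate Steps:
x(h, D) = -1/(3*D)
J(u, O) = -1/(3*O)
-440 + J(5, 17) = -440 - ⅓/17 = -440 - ⅓*1/17 = -440 - 1/51 = -22441/51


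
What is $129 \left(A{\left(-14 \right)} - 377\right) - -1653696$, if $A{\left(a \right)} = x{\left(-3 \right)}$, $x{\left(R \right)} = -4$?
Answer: $1604547$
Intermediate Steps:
$A{\left(a \right)} = -4$
$129 \left(A{\left(-14 \right)} - 377\right) - -1653696 = 129 \left(-4 - 377\right) - -1653696 = 129 \left(-381\right) + 1653696 = -49149 + 1653696 = 1604547$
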